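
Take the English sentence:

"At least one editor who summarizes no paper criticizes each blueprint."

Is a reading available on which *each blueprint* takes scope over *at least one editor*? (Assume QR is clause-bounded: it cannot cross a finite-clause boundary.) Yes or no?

Yes

*each blueprint* sits in the matrix clause, not in the relative clause on *at least one editor*.
Clause-internal QR can adjoin the lower DP above the subject, yielding the inverse reading.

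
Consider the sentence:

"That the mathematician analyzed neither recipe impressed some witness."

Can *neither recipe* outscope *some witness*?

Structurally, *neither recipe* is inside the sentential subject *that the mathematician analyzed neither recipe*.
Subjects — clausal subjects included — are islands for extraction, and QR is no exception.
The ordering *neither recipe* > *some witness* is therefore underivable.

No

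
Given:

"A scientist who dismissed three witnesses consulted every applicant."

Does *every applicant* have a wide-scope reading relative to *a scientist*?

Yes

*every applicant* is a matrix argument; only *a scientist* is modified by the relative clause *who dismissed three witnesses*, so the RC island is irrelevant to the target quantifier.
Since no island is crossed, the inverse ordering is licensed alongside surface scope.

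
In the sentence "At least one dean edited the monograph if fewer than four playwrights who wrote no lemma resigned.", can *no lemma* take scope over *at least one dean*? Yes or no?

No

*no lemma* occurs within the relative clause *who wrote no lemma*, which is itself inside the adjunct *if fewer than four playwrights who wrote no lemma resigned*.
The quantifier would have to escape first the RC and then the adjunct — two independent island violations.
*no lemma* is confined to the island and cannot take scope over *at least one dean*.
(Only the surface reading survives: one fixed dean with respect to all the relevant lemmas.)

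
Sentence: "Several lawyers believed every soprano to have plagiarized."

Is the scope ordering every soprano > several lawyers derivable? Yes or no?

Yes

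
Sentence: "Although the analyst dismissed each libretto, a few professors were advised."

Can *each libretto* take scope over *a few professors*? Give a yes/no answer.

No

The target quantifier *each libretto* is part of the adjunct clause *although the analyst dismissed each libretto*.
Adverbial clauses are not L-marked, so they are barriers for QR — the quantifier cannot escape the adjunct.
*each libretto* > *a few professors* would require crossing that boundary, which is illicit.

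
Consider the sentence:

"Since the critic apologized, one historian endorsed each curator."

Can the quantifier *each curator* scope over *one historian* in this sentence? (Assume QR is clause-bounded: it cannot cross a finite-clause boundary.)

Yes

The adjunct clause does not contain *each curator*, which is the matrix object.
Nothing blocks QR of the lower DP to a position above the higher one, so inverse scope is available.
So *each curator* > *one historian* is among the available readings.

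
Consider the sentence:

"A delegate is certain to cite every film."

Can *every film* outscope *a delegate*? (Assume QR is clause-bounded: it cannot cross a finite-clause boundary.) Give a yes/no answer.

Infinitival complements of raising predicates do not block QR; *every film* and *a delegate* are effectively clausemates.
QR within a single clause is free, so the lower quantifier may take scope over the higher one.

Yes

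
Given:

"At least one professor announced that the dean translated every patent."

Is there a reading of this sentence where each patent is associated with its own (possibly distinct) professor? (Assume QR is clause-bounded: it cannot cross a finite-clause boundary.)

This is the *every patent* > *at least one professor* reading.
*every patent* is embedded in the finite complement clause *that the dean translated every patent*.
QR is clause-bounded, so the finite complement is a scope island for the embedded quantifier.
So the wide-scope reading for *every patent* is blocked.

No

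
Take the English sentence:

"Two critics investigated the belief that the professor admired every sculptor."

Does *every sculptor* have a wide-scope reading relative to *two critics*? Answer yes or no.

No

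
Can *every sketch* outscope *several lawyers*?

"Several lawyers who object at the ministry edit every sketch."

The RC *who object at the ministry* is an island, but *every sketch* is not inside it — it is the matrix object, a clausemate of *several lawyers*.
Nothing blocks QR of the lower DP to a position above the higher one, so inverse scope is available.

Yes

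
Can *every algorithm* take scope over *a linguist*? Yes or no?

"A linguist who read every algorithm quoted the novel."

No

*every algorithm* sits inside the relative clause *who read every algorithm*.
Quantifiers inside a relative clause are trapped there; the RC boundary blocks QR.
*every algorithm* is confined to the island and cannot take scope over *a linguist*.
(Only the surface reading survives: one fixed linguist with respect to all the relevant algorithms.)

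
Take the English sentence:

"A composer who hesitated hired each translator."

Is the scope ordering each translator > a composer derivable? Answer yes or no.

Yes

Although the sentence contains a relative clause (*who hesitated*), *each translator* is outside it, in the matrix VP.
Ordinary QR to a clause-peripheral position gives the wide-scope LF for the lower DP.
So *each translator* > *a composer* is among the available readings.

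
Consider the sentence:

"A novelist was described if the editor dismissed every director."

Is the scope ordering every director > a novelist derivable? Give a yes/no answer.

No

The target quantifier *every director* is part of the adjunct clause *if the editor dismissed every director*.
The adjunct-island constraint bars QR out of an adverbial clause.
There is no licit LF on which *every director* c-commands *a novelist*.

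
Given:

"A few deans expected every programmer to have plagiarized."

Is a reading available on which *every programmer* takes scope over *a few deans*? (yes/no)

ECM infinitives lack a CP barrier, so *every programmer* can QR over the matrix subject *a few deans*.
Nothing blocks QR of the lower DP to a position above the higher one, so inverse scope is available.

Yes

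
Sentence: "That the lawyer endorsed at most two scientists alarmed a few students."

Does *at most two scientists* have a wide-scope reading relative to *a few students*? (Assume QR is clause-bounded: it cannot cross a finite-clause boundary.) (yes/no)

*at most two scientists* sits inside the sentential subject *that the lawyer endorsed at most two scientists*.
The subject-island constraint blocks QR out of a clausal subject.
So *at most two scientists* cannot raise to a position above *a few students*.

No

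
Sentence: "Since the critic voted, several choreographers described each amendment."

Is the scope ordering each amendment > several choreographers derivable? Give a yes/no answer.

*each amendment* is a matrix argument; the adjunct is an island but the target quantifier is outside it.
QR within a single clause is free, so the lower quantifier may take scope over the higher one.
Both orderings are possible: *several choreographers* > *each amendment* and *each amendment* > *several choreographers*.

Yes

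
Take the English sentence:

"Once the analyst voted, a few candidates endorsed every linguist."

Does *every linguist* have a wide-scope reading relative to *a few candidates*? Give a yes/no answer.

*every linguist* is a matrix argument; the adjunct is an island but the target quantifier is outside it.
QR within a single clause is free, so the lower quantifier may take scope over the higher one.

Yes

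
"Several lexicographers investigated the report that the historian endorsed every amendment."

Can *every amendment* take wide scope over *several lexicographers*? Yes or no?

No

*every amendment* occurs within the complex NP *the report that the historian endorsed every amendment*.
Noun-complement clauses are scope islands (the Complex NP Constraint): a quantifier inside one cannot scope into the matrix.
Hence only narrow scope for *every amendment* (under *several lexicographers*) survives.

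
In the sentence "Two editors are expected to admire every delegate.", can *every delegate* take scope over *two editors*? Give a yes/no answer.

Yes

*every delegate* is inside a raising infinitive, which is transparent to QR (no CP barrier), so it behaves as a matrix argument.
With no island boundary between them, the object can take inverse scope over the subject via ordinary QR within the clause.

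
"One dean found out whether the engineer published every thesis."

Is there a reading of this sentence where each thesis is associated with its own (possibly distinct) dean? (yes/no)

No

The paraphrase describes the scope ordering *every thesis* > *one dean*.
The DP *every thesis* is contained in the embedded question *whether the engineer published every thesis*.
QR across an interrogative CP boundary is ruled out as a wh-island violation.
The inverse ordering *every thesis* > *one dean* is therefore underivable.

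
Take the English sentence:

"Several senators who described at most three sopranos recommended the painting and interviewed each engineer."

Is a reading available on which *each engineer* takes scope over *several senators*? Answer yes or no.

No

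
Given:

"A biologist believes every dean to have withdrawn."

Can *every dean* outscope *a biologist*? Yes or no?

Yes

ECM infinitives lack a CP barrier, so *every dean* can QR over the matrix subject *a biologist*.
Ordinary QR to a clause-peripheral position gives the wide-scope LF for the lower DP.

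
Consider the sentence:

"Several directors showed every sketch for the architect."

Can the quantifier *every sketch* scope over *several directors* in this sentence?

*every sketch* and *several directors* are in the same minimal clause.
No island intervenes, so both surface and inverse scope are derivable.

Yes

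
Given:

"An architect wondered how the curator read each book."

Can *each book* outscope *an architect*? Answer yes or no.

*each book* is embedded in the embedded question *how the curator read each book*.
QR across an interrogative CP boundary is ruled out as a wh-island violation.
So *each book* cannot raise high enough to outscope *an architect*; only the surface ordering *an architect* > *each book* is available.
(Only the surface reading survives: one fixed architect with respect to all the relevant books.)

No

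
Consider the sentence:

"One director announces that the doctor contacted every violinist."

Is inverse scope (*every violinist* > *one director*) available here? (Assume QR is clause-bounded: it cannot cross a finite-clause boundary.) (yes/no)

No

The DP *every violinist* is contained in the finite complement clause *that the doctor contacted every violinist*.
QR is clause-bounded, so the finite complement is a scope island for the embedded quantifier.
The inverse ordering *every violinist* > *one director* is therefore underivable.
(Only the surface reading survives: one fixed director with respect to all the relevant violinists.)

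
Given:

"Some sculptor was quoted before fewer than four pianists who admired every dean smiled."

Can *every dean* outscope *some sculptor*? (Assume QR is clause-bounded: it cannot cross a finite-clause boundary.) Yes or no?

*every dean* occurs within the relative clause *who admired every dean*, which is itself inside the adjunct *before fewer than four pianists who admired every dean smiled*.
Two island boundaries intervene — the relative clause and the adjunct. Either alone would block QR.
*every dean* is confined to the island and cannot take scope over *some sculptor*.
(Only the surface reading survives: one fixed sculptor with respect to all the relevant deans.)

No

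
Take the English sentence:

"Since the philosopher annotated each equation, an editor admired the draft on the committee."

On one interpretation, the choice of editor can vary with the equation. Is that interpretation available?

No

The paraphrase describes the scope ordering *each equation* > *an editor*.
The target quantifier *each equation* is part of the adjunct clause *since the philosopher annotated each equation*.
Scope out of an adjunct clause is unavailable: QR respects the adjunct-island constraint.
So *each equation* cannot raise to a position above *an editor*.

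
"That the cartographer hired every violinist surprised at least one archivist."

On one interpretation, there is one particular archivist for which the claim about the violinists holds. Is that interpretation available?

Yes

This is the *at least one archivist* > *every violinist* reading.
Nothing needs to raise out of an island for *at least one archivist* > *every violinist*: *at least one archivist* takes scope from its matrix position over the clause containing *every violinist*.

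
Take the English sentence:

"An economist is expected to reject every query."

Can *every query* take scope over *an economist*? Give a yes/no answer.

Yes

Raising constructions are monoclausal for scope purposes; *every query* is not separated from *an economist* by any island.
With no island boundary between them, the object can take inverse scope over the subject via ordinary QR within the clause.
Both orderings are possible: *an economist* > *every query* and *every query* > *an economist*.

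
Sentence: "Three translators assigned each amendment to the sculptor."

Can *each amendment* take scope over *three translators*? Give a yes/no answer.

Yes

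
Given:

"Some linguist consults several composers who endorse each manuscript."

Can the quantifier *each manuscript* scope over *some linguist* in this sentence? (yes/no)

The target quantifier *each manuscript* is part of the relative clause *who endorse each manuscript* modifying *several composers*.
A relative clause is a scope island — quantifier raising cannot cross its boundary.
So *each manuscript* cannot raise to a position above *some linguist*.

No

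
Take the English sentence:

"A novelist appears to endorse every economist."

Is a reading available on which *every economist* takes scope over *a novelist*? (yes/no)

*every economist* is the object of the infinitival complement of a raising predicate; raising infinitives are transparent for QR, so the two DPs are in effect clausemates.
QR within a single clause is free, so the lower quantifier may take scope over the higher one.

Yes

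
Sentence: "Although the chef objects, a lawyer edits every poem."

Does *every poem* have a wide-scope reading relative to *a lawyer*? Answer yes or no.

Although there is an adjunct clause, *every poem* is in the main clause, not inside the adjunct.
Since no island is crossed, the inverse ordering is licensed alongside surface scope.
So *every poem* > *a lawyer* is among the available readings.

Yes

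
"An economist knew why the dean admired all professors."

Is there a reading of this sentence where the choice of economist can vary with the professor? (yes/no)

No

That reading corresponds to *all professors* > *an economist*.
The DP *all professors* is contained in the embedded question *why the dean admired all professors*.
The wh-island constraint blocks QR out of an embedded interrogative.
So the wide-scope reading for *all professors* is blocked.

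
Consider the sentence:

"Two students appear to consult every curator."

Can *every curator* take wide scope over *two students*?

*every curator* is the object of the infinitival complement of a raising predicate; raising infinitives are transparent for QR, so the two DPs are in effect clausemates.
QR within a single clause is free, so the lower quantifier may take scope over the higher one.

Yes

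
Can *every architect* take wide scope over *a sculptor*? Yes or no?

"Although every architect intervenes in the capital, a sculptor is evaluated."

The DP *every architect* is contained in the adjunct clause *although every architect intervenes in the capital*.
The adjunct-island constraint bars QR out of an adverbial clause.
The ordering *every architect* > *a sculptor* is therefore underivable.

No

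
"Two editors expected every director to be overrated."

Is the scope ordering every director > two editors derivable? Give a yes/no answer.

Yes

This is an ECM construction: *every director* is the infinitival subject, Case-marked by the matrix verb, and the infinitive is transparent for QR.
Ordinary QR to a clause-peripheral position gives the wide-scope LF for the lower DP.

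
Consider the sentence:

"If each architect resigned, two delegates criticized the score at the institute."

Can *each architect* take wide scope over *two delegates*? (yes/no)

No

*each architect* sits inside the adjunct clause *if each architect resigned*.
Adjunct clauses are scope islands: a quantifier inside an adjunct cannot raise into the matrix clause.
So *each architect* cannot raise to a position above *two delegates*.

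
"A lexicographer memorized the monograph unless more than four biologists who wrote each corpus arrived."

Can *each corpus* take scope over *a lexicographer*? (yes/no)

No

*each corpus* sits inside the relative clause *who wrote each corpus*, which is itself inside the adjunct *unless more than four biologists who wrote each corpus arrived*.
Two island boundaries intervene — the relative clause and the adjunct. Either alone would block QR.
Hence only narrow scope for *each corpus* (under *a lexicographer*) survives.
(Only the surface reading survives: one fixed lexicographer with respect to all the relevant corpora.)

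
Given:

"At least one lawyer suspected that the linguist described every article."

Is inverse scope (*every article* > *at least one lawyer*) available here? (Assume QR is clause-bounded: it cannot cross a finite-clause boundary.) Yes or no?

*every article* is embedded in the finite complement clause *that the linguist described every article*.
Given the clause-boundedness assumption, QR cannot cross the finite CP into the matrix.
The inverse ordering *every article* > *at least one lawyer* is therefore underivable.
(Only the surface reading survives: one fixed lawyer with respect to all the relevant articles.)

No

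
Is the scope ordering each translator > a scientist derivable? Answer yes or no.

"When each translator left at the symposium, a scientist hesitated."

No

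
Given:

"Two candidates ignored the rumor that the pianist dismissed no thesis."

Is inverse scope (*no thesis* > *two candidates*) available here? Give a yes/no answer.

The target quantifier *no thesis* is part of the complex NP *the rumor that the pianist dismissed no thesis*.
Since the clause is the complement of a nominal head, the CNPC blocks scope extraction.
Hence only narrow scope for *no thesis* (under *two candidates*) survives.

No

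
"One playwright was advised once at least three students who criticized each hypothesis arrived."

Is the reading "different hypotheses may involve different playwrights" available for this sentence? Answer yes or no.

That reading corresponds to *each hypothesis* > *one playwright*.
*each hypothesis* occurs within the relative clause *who criticized each hypothesis*, which is itself inside the adjunct *once at least three students who criticized each hypothesis arrived*.
Nested islands: the RC island is itself inside an adjunct island, so wide scope is doubly excluded.
Hence only narrow scope for *each hypothesis* (under *one playwright*) survives.

No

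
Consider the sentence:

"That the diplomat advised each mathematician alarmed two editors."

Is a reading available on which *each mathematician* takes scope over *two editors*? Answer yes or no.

*each mathematician* sits inside the sentential subject *that the diplomat advised each mathematician*.
Sentential subjects are islands: a quantifier inside the subject clause cannot raise over the matrix predicate.
*each mathematician* is confined to the island and cannot take scope over *two editors*.

No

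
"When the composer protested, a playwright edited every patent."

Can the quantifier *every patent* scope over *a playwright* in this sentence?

Yes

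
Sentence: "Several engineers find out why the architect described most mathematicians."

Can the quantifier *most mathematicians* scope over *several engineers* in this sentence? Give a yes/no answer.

*most mathematicians* is embedded in the embedded question *why the architect described most mathematicians*.
QR across an interrogative CP boundary is ruled out as a wh-island violation.
Hence only narrow scope for *most mathematicians* (under *several engineers*) survives.

No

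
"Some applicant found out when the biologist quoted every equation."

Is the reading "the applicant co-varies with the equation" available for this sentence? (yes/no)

The described interpretation is the *every equation* > *some applicant* scoping.
The DP *every equation* is contained in the embedded question *when the biologist quoted every equation*.
An indirect question is a wh-island; the filled [Spec,CP] blocks QR across the CP edge.
*every equation* > *some applicant* would require crossing that boundary, which is illicit.
(Only the surface reading survives: one fixed applicant with respect to all the relevant equations.)

No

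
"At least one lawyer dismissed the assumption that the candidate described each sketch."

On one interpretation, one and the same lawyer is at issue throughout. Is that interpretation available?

Yes

That reading corresponds to *at least one lawyer* > *each sketch*.
That is the surface-scope ordering, which is always one of the available readings — island constraints only ever restrict inverse scope.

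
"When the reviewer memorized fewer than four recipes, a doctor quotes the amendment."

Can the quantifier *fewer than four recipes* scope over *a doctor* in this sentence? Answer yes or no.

No

Structurally, *fewer than four recipes* is inside the adjunct clause *when the reviewer memorized fewer than four recipes*.
The adjunct-island constraint bars QR out of an adverbial clause.
*fewer than four recipes* > *a doctor* would require crossing that boundary, which is illicit.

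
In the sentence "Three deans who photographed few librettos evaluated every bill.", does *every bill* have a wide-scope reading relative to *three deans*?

Yes

The RC *who photographed few librettos* is an island, but *every bill* is not inside it — it is the matrix object, a clausemate of *three deans*.
No island intervenes, so both surface and inverse scope are derivable.
Both orderings are possible: *three deans* > *every bill* and *every bill* > *three deans*.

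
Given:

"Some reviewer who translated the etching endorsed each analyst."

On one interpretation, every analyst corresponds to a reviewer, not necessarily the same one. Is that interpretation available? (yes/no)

Yes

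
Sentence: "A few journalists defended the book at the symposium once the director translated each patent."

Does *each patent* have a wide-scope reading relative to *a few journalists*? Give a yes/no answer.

No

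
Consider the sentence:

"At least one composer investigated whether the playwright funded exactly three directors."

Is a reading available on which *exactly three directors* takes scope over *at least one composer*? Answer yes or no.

*exactly three directors* is embedded in the embedded question *whether the playwright funded exactly three directors*.
The wh-island constraint blocks QR out of an embedded interrogative.
Hence only narrow scope for *exactly three directors* (under *at least one composer*) survives.

No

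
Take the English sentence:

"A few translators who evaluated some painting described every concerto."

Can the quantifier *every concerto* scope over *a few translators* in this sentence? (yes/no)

Yes

*every concerto* sits in the matrix clause, not in the relative clause on *a few translators*.
QR within a single clause is free, so the lower quantifier may take scope over the higher one.
The sentence is scopally ambiguous between *a few translators* > *every concerto* and *every concerto* > *a few translators*.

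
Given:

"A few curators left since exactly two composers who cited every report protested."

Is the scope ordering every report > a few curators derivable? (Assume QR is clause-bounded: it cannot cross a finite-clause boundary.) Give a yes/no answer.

Structurally, *every report* is inside the relative clause *who cited every report*, which is itself inside the adjunct *since exactly two composers who cited every report protested*.
The quantifier would have to escape first the RC and then the adjunct — two independent island violations.
Hence only narrow scope for *every report* (under *a few curators*) survives.

No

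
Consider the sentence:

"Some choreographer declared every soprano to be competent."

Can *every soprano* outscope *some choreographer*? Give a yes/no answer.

Yes

The ECM infinitive is scope-transparent — *every soprano* is free to raise above *some choreographer*.
No island intervenes, so both surface and inverse scope are derivable.
So *every soprano* > *some choreographer* is among the available readings.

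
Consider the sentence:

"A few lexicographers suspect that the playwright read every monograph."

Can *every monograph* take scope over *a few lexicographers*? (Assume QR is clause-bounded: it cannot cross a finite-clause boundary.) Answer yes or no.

The target quantifier *every monograph* is part of the finite complement clause *that the playwright read every monograph*.
With QR restricted to its own tensed clause, the embedded quantifier cannot reach a matrix scope position.
*every monograph* > *a few lexicographers* would require crossing that boundary, which is illicit.

No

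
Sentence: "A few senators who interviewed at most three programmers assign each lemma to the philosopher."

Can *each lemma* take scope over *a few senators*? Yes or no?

Yes

The relative clause *who interviewed at most three programmers* modifies *a few senators*, but *each lemma* is not inside that relative clause — it is an argument of the matrix verb.
No island intervenes, so both surface and inverse scope are derivable.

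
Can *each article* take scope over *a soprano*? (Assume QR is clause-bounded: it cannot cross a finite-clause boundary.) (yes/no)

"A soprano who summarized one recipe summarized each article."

Yes

The RC *who summarized one recipe* is an island, but *each article* is not inside it — it is the matrix object, a clausemate of *a soprano*.
Ordinary QR to a clause-peripheral position gives the wide-scope LF for the lower DP.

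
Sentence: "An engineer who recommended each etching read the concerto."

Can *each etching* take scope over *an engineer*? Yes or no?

No

*each etching* occurs within the relative clause *who recommended each etching*.
The relative clause forms an island for QR, so the quantifier is confined to the head noun's restrictor.
So *each etching* cannot raise to a position above *an engineer*.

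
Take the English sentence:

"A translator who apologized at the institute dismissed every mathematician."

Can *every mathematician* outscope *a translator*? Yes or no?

Yes

*every mathematician* is a matrix argument; only *a translator* is modified by the relative clause *who apologized at the institute*, so the RC island is irrelevant to the target quantifier.
QR within a single clause is free, so the lower quantifier may take scope over the higher one.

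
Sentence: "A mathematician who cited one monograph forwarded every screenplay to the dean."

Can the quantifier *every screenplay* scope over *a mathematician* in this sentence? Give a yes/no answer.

Yes

*every screenplay* is a matrix argument; only *a mathematician* is modified by the relative clause *who cited one monograph*, so the RC island is irrelevant to the target quantifier.
Since no island is crossed, the inverse ordering is licensed alongside surface scope.
So *every screenplay* > *a mathematician* is among the available readings.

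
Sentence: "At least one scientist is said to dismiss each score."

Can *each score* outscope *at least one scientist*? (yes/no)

Yes

*each score* is inside a raising infinitive, which is transparent to QR (no CP barrier), so it behaves as a matrix argument.
Clause-internal QR can adjoin the lower DP above the subject, yielding the inverse reading.
Both orderings are possible: *at least one scientist* > *each score* and *each score* > *at least one scientist*.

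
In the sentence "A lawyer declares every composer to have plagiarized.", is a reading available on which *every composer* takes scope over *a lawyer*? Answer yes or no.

Yes

This is an ECM construction: *every composer* is the infinitival subject, Case-marked by the matrix verb, and the infinitive is transparent for QR.
Nothing blocks QR of the lower DP to a position above the higher one, so inverse scope is available.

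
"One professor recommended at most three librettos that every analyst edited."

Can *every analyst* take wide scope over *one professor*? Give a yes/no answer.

*every analyst* sits inside the relative clause *that every analyst edited* modifying *at most three librettos*.
Relative clauses block scope extraction: QR cannot target a position outside the modified NP.
So *every analyst* cannot raise high enough to outscope *one professor*; only the surface ordering *one professor* > *every analyst* is available.
(Only the surface reading survives: one fixed professor with respect to all the relevant analysts.)

No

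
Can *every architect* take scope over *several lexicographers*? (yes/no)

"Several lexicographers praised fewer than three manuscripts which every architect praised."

No

*every architect* sits inside the relative clause *which every architect praised* modifying *fewer than three manuscripts*.
QR out of a relative clause is ruled out by the relative-clause island constraint.
*every architect* is confined to the island and cannot take scope over *several lexicographers*.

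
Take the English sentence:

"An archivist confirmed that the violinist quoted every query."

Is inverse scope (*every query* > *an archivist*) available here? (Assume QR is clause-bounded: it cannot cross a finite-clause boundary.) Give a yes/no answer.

No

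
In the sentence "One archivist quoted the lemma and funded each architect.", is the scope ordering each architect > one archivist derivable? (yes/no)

No

*each architect* sits inside one conjunct of the coordinate structure (*funded each architect*).
The Coordinate Structure Constraint blocks movement (including QR) out of a single conjunct.
There is no licit LF on which *each architect* c-commands *one archivist*.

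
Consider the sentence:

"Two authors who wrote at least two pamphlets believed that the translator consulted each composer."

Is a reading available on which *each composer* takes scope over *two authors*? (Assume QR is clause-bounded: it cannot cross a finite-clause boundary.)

*each composer* is embedded in the finite complement clause *that the translator consulted each composer*.
Given the clause-boundedness assumption, QR cannot cross the finite CP into the matrix.
So *each composer* cannot raise to a position above *two authors*.

No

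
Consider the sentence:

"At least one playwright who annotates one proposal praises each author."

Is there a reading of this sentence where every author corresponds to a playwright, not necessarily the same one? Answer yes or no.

Yes

This is the *each author* > *at least one playwright* reading.
The RC *who annotates one proposal* is an island, but *each author* is not inside it — it is the matrix object, a clausemate of *at least one playwright*.
With no island boundary between them, the object can take inverse scope over the subject via ordinary QR within the clause.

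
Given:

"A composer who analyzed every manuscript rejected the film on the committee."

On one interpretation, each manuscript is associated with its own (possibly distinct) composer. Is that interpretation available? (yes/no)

No

That reading corresponds to *every manuscript* > *a composer*.
Structurally, *every manuscript* is inside the relative clause *who analyzed every manuscript*.
Relative clauses block scope extraction: QR cannot target a position outside the modified NP.
Hence only narrow scope for *every manuscript* (under *a composer*) survives.
(Only the surface reading survives: one fixed composer with respect to all the relevant manuscripts.)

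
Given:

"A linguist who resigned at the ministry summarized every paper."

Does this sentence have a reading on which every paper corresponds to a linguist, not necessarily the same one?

Yes

This is the *every paper* > *a linguist* reading.
*every paper* sits in the matrix clause, not in the relative clause on *a linguist*.
QR within a single clause is free, so the lower quantifier may take scope over the higher one.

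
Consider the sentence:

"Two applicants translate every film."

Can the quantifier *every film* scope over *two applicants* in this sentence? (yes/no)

Yes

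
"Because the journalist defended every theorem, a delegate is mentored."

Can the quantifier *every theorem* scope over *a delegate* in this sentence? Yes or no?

*every theorem* occurs within the adjunct clause *because the journalist defended every theorem*.
Adjunct clauses are scope islands: a quantifier inside an adjunct cannot raise into the matrix clause.
*every theorem* is confined to the island and cannot take scope over *a delegate*.

No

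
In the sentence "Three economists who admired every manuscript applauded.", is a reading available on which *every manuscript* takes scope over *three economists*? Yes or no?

*every manuscript* sits inside the relative clause *who admired every manuscript*.
Quantifiers inside a relative clause are trapped there; the RC boundary blocks QR.
*every manuscript* is confined to the island and cannot take scope over *three economists*.

No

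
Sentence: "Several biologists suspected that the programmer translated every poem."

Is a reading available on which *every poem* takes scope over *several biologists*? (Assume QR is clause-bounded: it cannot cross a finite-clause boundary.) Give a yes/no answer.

*every poem* sits inside the finite complement clause *that the programmer translated every poem*.
Under clause-bounded QR, a quantifier in an embedded finite clause cannot raise into the matrix clause.
So *every poem* cannot raise high enough to outscope *several biologists*; only the surface ordering *several biologists* > *every poem* is available.

No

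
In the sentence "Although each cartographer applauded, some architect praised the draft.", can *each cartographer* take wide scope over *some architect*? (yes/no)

No

Structurally, *each cartographer* is inside the adjunct clause *although each cartographer applauded*.
Adverbial clauses are not L-marked, so they are barriers for QR — the quantifier cannot escape the adjunct.
There is no licit LF on which *each cartographer* c-commands *some architect*.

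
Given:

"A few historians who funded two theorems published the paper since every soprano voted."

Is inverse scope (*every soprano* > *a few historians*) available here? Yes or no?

No

*every soprano* is embedded in the adjunct clause *since every soprano voted*.
Adverbial clauses are not L-marked, so they are barriers for QR — the quantifier cannot escape the adjunct.
So *every soprano* cannot raise to a position above *a few historians*.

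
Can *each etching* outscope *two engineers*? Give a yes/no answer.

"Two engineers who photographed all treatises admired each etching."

Yes

*each etching* sits in the matrix clause, not in the relative clause on *two engineers*.
Clause-internal QR can adjoin the lower DP above the subject, yielding the inverse reading.
Both orderings are possible: *two engineers* > *each etching* and *each etching* > *two engineers*.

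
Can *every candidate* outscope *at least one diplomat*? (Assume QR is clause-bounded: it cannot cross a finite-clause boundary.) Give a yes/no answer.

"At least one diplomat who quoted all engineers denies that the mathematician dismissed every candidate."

No

*every candidate* is embedded in the finite complement clause *that the mathematician dismissed every candidate*.
QR is clause-bounded, so the finite complement is a scope island for the embedded quantifier.
*every candidate* is confined to the island and cannot take scope over *at least one diplomat*.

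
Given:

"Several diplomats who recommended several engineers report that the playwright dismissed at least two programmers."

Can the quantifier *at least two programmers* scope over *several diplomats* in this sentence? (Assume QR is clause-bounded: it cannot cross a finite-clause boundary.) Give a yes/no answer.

*at least two programmers* is embedded in the finite complement clause *that the playwright dismissed at least two programmers*.
QR is clause-bounded, so the finite complement is a scope island for the embedded quantifier.
The inverse ordering *at least two programmers* > *several diplomats* is therefore underivable.

No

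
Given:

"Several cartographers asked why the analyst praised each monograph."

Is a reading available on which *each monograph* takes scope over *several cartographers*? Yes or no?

*each monograph* is embedded in the embedded question *why the analyst praised each monograph*.
The wh-island constraint blocks QR out of an embedded interrogative.
*each monograph* > *several cartographers* would require crossing that boundary, which is illicit.

No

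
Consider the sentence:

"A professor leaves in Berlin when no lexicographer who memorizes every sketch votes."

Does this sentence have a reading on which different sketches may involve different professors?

No

The paraphrase describes the scope ordering *every sketch* > *a professor*.
*every sketch* sits inside the relative clause *who memorizes every sketch*, which is itself inside the adjunct *when no lexicographer who memorizes every sketch votes*.
Two island boundaries intervene — the relative clause and the adjunct. Either alone would block QR.
So *every sketch* cannot raise to a position above *a professor*.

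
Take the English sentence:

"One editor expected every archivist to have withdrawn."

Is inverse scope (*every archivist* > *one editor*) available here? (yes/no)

Yes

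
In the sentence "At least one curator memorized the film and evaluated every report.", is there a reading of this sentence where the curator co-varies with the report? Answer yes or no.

No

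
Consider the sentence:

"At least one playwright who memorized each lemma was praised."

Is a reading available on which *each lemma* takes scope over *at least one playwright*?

No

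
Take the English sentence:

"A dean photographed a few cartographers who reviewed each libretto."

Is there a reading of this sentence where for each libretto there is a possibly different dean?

That reading corresponds to *each libretto* > *a dean*.
*each libretto* sits inside the relative clause *who reviewed each libretto* modifying *a few cartographers*.
Quantifiers inside a relative clause are trapped there; the RC boundary blocks QR.
*each libretto* > *a dean* would require crossing that boundary, which is illicit.
(Only the surface reading survives: one fixed dean with respect to all the relevant librettos.)

No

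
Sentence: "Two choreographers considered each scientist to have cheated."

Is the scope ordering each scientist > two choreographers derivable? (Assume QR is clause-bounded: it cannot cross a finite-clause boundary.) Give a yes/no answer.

*each scientist* is an ECM subject; ECM complements are not islands, and the embedded quantifier may take matrix scope.
QR within a single clause is free, so the lower quantifier may take scope over the higher one.
Both orderings are possible: *two choreographers* > *each scientist* and *each scientist* > *two choreographers*.

Yes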